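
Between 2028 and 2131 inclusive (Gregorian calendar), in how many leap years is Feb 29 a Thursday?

Leap years in 2028–2131: 25 of them.
Feb 29 weekday advances by 5 (mod 7) from one leap year to the next four years later (or differs when a century non-leap intervenes).
Leap-day weekdays: 2028:Tue 2032:Sun 2036:Fri 2040:Wed 2044:Mon 2048:Sat 2052:Thu✓ 2056:Tue 2060:Sun 2064:Fri 2068:Wed 2072:Mon 2076:Sat 2080:Thu✓ 2084:Tue 2088:Sun 2092:Fri 2096:Wed 2104:Fri 2108:Wed 2112:Mon 2116:Sat 2120:Thu✓ 2124:Tue 2128:Sun
Thursday: 2052, 2080, 2120 → 3.

3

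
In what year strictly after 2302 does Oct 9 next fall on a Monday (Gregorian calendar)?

From one year to the next, a fixed date's weekday advances by 1, or by 2 when a Feb 29 lies between the two dates.
2302: October 9 is Thursday.
2303: Friday (+1)
2304: Sunday (+2)
2305: Monday (+1)
Oct 9 falls on a Monday in 2305.

2305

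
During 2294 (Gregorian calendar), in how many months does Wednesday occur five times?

A month of length L has five Wednesdays iff its first Wednesday is on day ≤ L−28 (so day 1–3 in a 31-day month, 1–2 in a 30-day month, day 1 in a leap February).
Checking each month of 2294: Jan starts Mon (31d) ✓; Feb starts Thu (28d); Mar starts Thu (31d); Apr starts Sun (30d); May starts Tue (31d) ✓; Jun starts Fri (30d); Jul starts Sun (31d); Aug starts Wed (31d) ✓; Sep starts Sat (30d); Oct starts Mon (31d) ✓; Nov starts Thu (30d); Dec starts Sat (31d).
Five-Wednesday months: January, May, August, October → 4.

4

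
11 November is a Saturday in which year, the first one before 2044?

From one year to the next, a fixed date's weekday advances by 1, or by 2 when a Feb 29 lies between the two dates.
2044: November 11 is Friday.
2043: Wednesday (−2)
2042: Tuesday (−1)
2041: Monday (−1)
2040: Sunday (−1)
2039: Friday (−2)
2038: Thursday (−1)
2037: Wednesday (−1)
2036: Tuesday (−1)
2035: Sunday (−2)
2034: Saturday (−1)
11 November falls on a Saturday in 2034.

2034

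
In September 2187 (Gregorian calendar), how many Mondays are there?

September 2187 has 30 days and begins on Saturday.
The first Monday is September 3.
Mondays fall on 3, 10, 17, 24 — that's 4.

4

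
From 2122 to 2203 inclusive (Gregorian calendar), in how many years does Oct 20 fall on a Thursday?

12

Track Oct 20's weekday year by year (advancing +1, or +2 across a Feb 29):
  2122: Tue  2123: Wed (+1)  2124: Fri (+2)  2125: Sat (+1)  2126: Sun (+1)
  2127: Mon (+1)  2128: Wed (+2)  2129: Thu (+1) ✓  2130: Fri (+1)  2131: Sat (+1)
  2132: Mon (+2)  2133: Tue (+1)  2134: Wed (+1)  2135: Thu (+1) ✓  … (54 more years) …
  2190: Wed (+1)  2191: Thu (+1) ✓  2192: Sat (+2)  2193: Sun (+1)  2194: Mon (+1)
  2195: Tue (+1)  2196: Thu (+2) ✓  2197: Fri (+1)  2198: Sat (+1)  2199: Sun (+1)
  2200: Mon (+1)  2201: Tue (+1)  2202: Wed (+1)  2203: Thu (+1) ✓
Thursday years: 2129, 2135, 2140, 2146, 2157, 2163, 2168, 2174, 2185, 2191, 2196, 2203 — 12 in total.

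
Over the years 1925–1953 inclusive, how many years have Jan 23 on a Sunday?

Track Jan 23's weekday year by year (advancing +1, or +2 across a Feb 29):
  1925: Fri  1926: Sat (+1)  1927: Sun (+1) ✓  1928: Mon (+1)  1929: Wed (+2)
  1930: Thu (+1)  1931: Fri (+1)  1932: Sat (+1)  1933: Mon (+2)  1934: Tue (+1)
  1935: Wed (+1)  1936: Thu (+1)  1937: Sat (+2)  1938: Sun (+1) ✓  1939: Mon (+1)
  1940: Tue (+1)  1941: Thu (+2)  1942: Fri (+1)  1943: Sat (+1)  1944: Sun (+1) ✓
  1945: Tue (+2)  1946: Wed (+1)  1947: Thu (+1)  1948: Fri (+1)  1949: Sun (+2) ✓
  1950: Mon (+1)  1951: Tue (+1)  1952: Wed (+1)  1953: Fri (+2)
Sunday years: 1927, 1938, 1944, 1949 — 4 in total.

4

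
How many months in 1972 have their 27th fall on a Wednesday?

2

Check the 27th of each month of 1972: Jan 27: Thu, Feb 27: Sun, Mar 27: Mon, Apr 27: Thu, May 27: Sat, Jun 27: Tue, Jul 27: Thu, Aug 27: Sun, Sep 27: Wed, Oct 27: Fri, Nov 27: Mon, Dec 27: Wed.
Wednesday occurs in September, December — 2 months.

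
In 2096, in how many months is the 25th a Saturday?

Check the 25th of each month of 2096: Jan 25: Wed, Feb 25: Sat, Mar 25: Sun, Apr 25: Wed, May 25: Fri, Jun 25: Mon, Jul 25: Wed, Aug 25: Sat, Sep 25: Tue, Oct 25: Thu, Nov 25: Sun, Dec 25: Tue.
Saturday occurs in February, August — 2 months.

2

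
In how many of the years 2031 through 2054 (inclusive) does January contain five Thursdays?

January has 31 days; it has five Thursdays when Thursday falls among the first (month-length − 28) days — i.e. when January 1 is one of Thursday/Wednesday/Tuesday.
January 1 by year: 2031:Wed✓ 2032:Thu✓ 2033:Sat 2034:Sun 2035:Mon 2036:Tue✓ 2037:Thu✓ 2038:Fri 2039:Sat 2040:Sun 2041:Tue✓ 2042:Wed✓ 2043:Thu✓ 2044:Fri 2045:Sun 2046:Mon 2047:Tue✓ 2048:Wed✓ 2049:Fri 2050:Sat 2051:Sun 2052:Mon 2053:Wed✓ 2054:Thu✓
Years with five Thursdays: 2031, 2032, 2036, 2037, 2041, 2042, 2043, 2047, 2048, 2053, 2054 → 11.

11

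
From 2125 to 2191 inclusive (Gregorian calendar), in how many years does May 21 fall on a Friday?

Track May 21's weekday year by year (advancing +1, or +2 across a Feb 29):
  2125: Mon  2126: Tue (+1)  2127: Wed (+1)  2128: Fri (+2) ✓  2129: Sat (+1)
  2130: Sun (+1)  2131: Mon (+1)  2132: Wed (+2)  2133: Thu (+1)  2134: Fri (+1) ✓
  2135: Sat (+1)  2136: Mon (+2)  2137: Tue (+1)  2138: Wed (+1)  … (39 more years) …
  2178: Thu (+1)  2179: Fri (+1) ✓  2180: Sun (+2)  2181: Mon (+1)  2182: Tue (+1)
  2183: Wed (+1)  2184: Fri (+2) ✓  2185: Sat (+1)  2186: Sun (+1)  2187: Mon (+1)
  2188: Wed (+2)  2189: Thu (+1)  2190: Fri (+1) ✓  2191: Sat (+1)
Friday years: 2128, 2134, 2145, 2151, 2156, 2162, 2173, 2179, 2184, 2190 — 10 in total.

10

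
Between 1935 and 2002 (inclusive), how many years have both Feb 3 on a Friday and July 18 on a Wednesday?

Check each year's weekday for Feb 3 and July 18:
  1935: Sun/Thu  1936: Mon/Sat  1937: Wed/Sun  1938: Thu/Mon  1939: Fri/Tue  1940: Sat/Thu  1941: Mon/Fri  1942: Tue/Sat  1943: Wed/Sun  1944: Thu/Tue  1945: Sat/Wed  1946: Sun/Thu  1947: Mon/Fri  1948: Tue/Sun  …(40 more)…  1989: Fri/Tue  1990: Sat/Wed  1991: Sun/Thu  1992: Mon/Sat  1993: Wed/Sun  1994: Thu/Mon  1995: Fri/Tue  1996: Sat/Thu  1997: Mon/Fri  1998: Tue/Sat  1999: Wed/Sun  2000: Thu/Tue  2001: Sat/Wed  2002: Sun/Thu
Both conditions hold in: 1956, 1984 — 2.

2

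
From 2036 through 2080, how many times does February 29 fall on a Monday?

2

Leap years in 2036–2080: 12 of them.
Feb 29 weekday advances by 5 (mod 7) from one leap year to the next four years later (or differs when a century non-leap intervenes).
Leap-day weekdays: 2036:Fri 2040:Wed 2044:Mon✓ 2048:Sat 2052:Thu 2056:Tue 2060:Sun 2064:Fri 2068:Wed 2072:Mon✓ 2076:Sat 2080:Thu
Monday: 2044, 2072 → 2.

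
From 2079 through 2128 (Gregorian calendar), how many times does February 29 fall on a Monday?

1

Leap years in 2079–2128: 12 of them.
Feb 29 weekday advances by 5 (mod 7) from one leap year to the next four years later (or differs when a century non-leap intervenes).
Leap-day weekdays: 2080:Thu 2084:Tue 2088:Sun 2092:Fri 2096:Wed 2104:Fri 2108:Wed 2112:Mon✓ 2116:Sat 2120:Thu 2124:Tue 2128:Sun
Monday: 2112 → 1.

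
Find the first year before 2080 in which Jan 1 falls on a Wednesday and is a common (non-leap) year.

Jan 1 advances by 2 weekdays after a leap year and by 1 after a common year.
2080: Jan 1 is Monday (leap).
2079: Sunday
2078: Saturday
2077: Friday
2076: Wednesday (leap)
2075: Tuesday
2074: Monday
2073: Sunday
2072: Friday (leap)
2071: Thursday
2070: Wednesday
2070 begins on a Wednesday and is a common year.

2070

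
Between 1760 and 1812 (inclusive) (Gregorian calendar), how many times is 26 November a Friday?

Track 26 November's weekday year by year (advancing +1, or +2 across a Feb 29):
  1760: Wed  1761: Thu (+1)  1762: Fri (+1) ✓  1763: Sat (+1)  1764: Mon (+2)
  1765: Tue (+1)  1766: Wed (+1)  1767: Thu (+1)  1768: Sat (+2)  1769: Sun (+1)
  1770: Mon (+1)  1771: Tue (+1)  1772: Thu (+2)  1773: Fri (+1) ✓  … (25 more years) …
  1799: Tue (+1)  1800: Wed (+1)  1801: Thu (+1)  1802: Fri (+1) ✓  1803: Sat (+1)
  1804: Mon (+2)  1805: Tue (+1)  1806: Wed (+1)  1807: Thu (+1)  1808: Sat (+2)
  1809: Sun (+1)  1810: Mon (+1)  1811: Tue (+1)  1812: Thu (+2)
Friday years: 1762, 1773, 1779, 1784, 1790, 1802 — 6 in total.

6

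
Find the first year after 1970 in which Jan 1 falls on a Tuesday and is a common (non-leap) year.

1974

Jan 1 advances by 2 weekdays after a leap year and by 1 after a common year.
1970: Jan 1 is Thursday.
1971: Friday
1972: Saturday (leap)
1973: Monday
1974: Tuesday
1974 begins on a Tuesday and is a common year.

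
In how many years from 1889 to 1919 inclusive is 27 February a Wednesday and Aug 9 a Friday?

Check each year's weekday for 27 February and Aug 9:
  1889: Wed/Fri ✓  1890: Thu/Sat  1891: Fri/Sun  1892: Sat/Tue  1893: Mon/Wed  1894: Tue/Thu  1895: Wed/Fri ✓  1896: Thu/Sun  1897: Sat/Mon  1898: Sun/Tue  1899: Mon/Wed  1900: Tue/Thu  1901: Wed/Fri ✓  1902: Thu/Sat  …(3 more)…  1906: Tue/Thu  1907: Wed/Fri ✓  1908: Thu/Sun  1909: Sat/Mon  1910: Sun/Tue  1911: Mon/Wed  1912: Tue/Fri  1913: Thu/Sat  1914: Fri/Sun  1915: Sat/Mon  1916: Sun/Wed  1917: Tue/Thu  1918: Wed/Fri ✓  1919: Thu/Sat
Both conditions hold in: 1889, 1895, 1901, 1907, 1918 — 5.

5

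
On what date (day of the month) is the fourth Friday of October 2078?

October 1, 2078 is a Saturday, so the first Friday is the 7th.
The fourth Friday is 7 + 21 = 28.

28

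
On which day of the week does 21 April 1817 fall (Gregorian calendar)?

Monday

January 1, 1817 is a Wednesday.
April 21 is day 111 of the year, i.e. 110 days after Jan 1.
110 mod 7 = 5, so advance 5 weekdays from Wednesday: Monday.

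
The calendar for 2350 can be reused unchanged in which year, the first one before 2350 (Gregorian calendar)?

Two years share a calendar iff Jan 1 falls on the same weekday and both are leap or both are common. 2350: Jan 1 is Sunday, common year.
2349: Jan 1 Saturday, common
2348: Jan 1 Thursday, leap
2347: Jan 1 Wednesday, common
2346: Jan 1 Tuesday, common
2345: Jan 1 Monday, common
2344: Jan 1 Saturday, leap
2343: Jan 1 Friday, common
2342: Jan 1 Thursday, common
2341: Jan 1 Wednesday, common
2340: Jan 1 Monday, leap
2339: Jan 1 Sunday, common
2339 matches on both conditions.

2339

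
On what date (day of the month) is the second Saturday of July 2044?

9

July 1, 2044 is a Friday, so the first Saturday is the 2nd.
The second Saturday is 2 + 7 = 9.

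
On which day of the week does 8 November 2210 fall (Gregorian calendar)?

Thursday

January 1, 2210 is a Monday.
November 8 is day 312 of the year, i.e. 311 days after Jan 1.
311 mod 7 = 3, so advance 3 weekdays from Monday: Thursday.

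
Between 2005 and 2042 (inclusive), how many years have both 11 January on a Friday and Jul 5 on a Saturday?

Check each year's weekday for 11 January and Jul 5:
  2005: Tue/Tue  2006: Wed/Wed  2007: Thu/Thu  2008: Fri/Sat ✓  2009: Sun/Sun  2010: Mon/Mon  2011: Tue/Tue  2012: Wed/Thu  2013: Fri/Fri  2014: Sat/Sat  2015: Sun/Sun  2016: Mon/Tue  2017: Wed/Wed  2018: Thu/Thu  …(10 more)…  2029: Thu/Thu  2030: Fri/Fri  2031: Sat/Sat  2032: Sun/Mon  2033: Tue/Tue  2034: Wed/Wed  2035: Thu/Thu  2036: Fri/Sat ✓  2037: Sun/Sun  2038: Mon/Mon  2039: Tue/Tue  2040: Wed/Thu  2041: Fri/Fri  2042: Sat/Sat
Both conditions hold in: 2008, 2036 — 2.

2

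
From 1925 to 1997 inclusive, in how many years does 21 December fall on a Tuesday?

10

Track 21 December's weekday year by year (advancing +1, or +2 across a Feb 29):
  1925: Mon  1926: Tue (+1) ✓  1927: Wed (+1)  1928: Fri (+2)  1929: Sat (+1)
  1930: Sun (+1)  1931: Mon (+1)  1932: Wed (+2)  1933: Thu (+1)  1934: Fri (+1)
  1935: Sat (+1)  1936: Mon (+2)  1937: Tue (+1) ✓  1938: Wed (+1)  … (45 more years) …
  1984: Fri (+2)  1985: Sat (+1)  1986: Sun (+1)  1987: Mon (+1)  1988: Wed (+2)
  1989: Thu (+1)  1990: Fri (+1)  1991: Sat (+1)  1992: Mon (+2)  1993: Tue (+1) ✓
  1994: Wed (+1)  1995: Thu (+1)  1996: Sat (+2)  1997: Sun (+1)
Tuesday years: 1926, 1937, 1943, 1948, 1954, 1965, 1971, 1976, 1982, 1993 — 10 in total.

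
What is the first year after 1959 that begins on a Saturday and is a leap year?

1972

Jan 1 advances by 2 weekdays after a leap year and by 1 after a common year.
1959: Jan 1 is Thursday.
1960: Friday (leap)
1961: Sunday
1962: Monday
1963: Tuesday
1964: Wednesday (leap)
1965: Friday
1966: Saturday
1967: Sunday
1968: Monday (leap)
1969: Wednesday
1970: Thursday
1971: Friday
1972: Saturday (leap)
1972 begins on a Saturday and is a leap year.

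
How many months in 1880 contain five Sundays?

A month of length L has five Sundays iff its first Sunday is on day ≤ L−28 (so day 1–3 in a 31-day month, 1–2 in a 30-day month, day 1 in a leap February).
Checking each month of 1880: Jan starts Thu (31d); Feb starts Sun (29d) ✓; Mar starts Mon (31d); Apr starts Thu (30d); May starts Sat (31d) ✓; Jun starts Tue (30d); Jul starts Thu (31d); Aug starts Sun (31d) ✓; Sep starts Wed (30d); Oct starts Fri (31d) ✓; Nov starts Mon (30d); Dec starts Wed (31d).
Five-Sunday months: February, May, August, October → 4.

4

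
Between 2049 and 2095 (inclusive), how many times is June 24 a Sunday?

Track June 24's weekday year by year (advancing +1, or +2 across a Feb 29):
  2049: Thu  2050: Fri (+1)  2051: Sat (+1)  2052: Mon (+2)  2053: Tue (+1)
  2054: Wed (+1)  2055: Thu (+1)  2056: Sat (+2)  2057: Sun (+1) ✓  2058: Mon (+1)
  2059: Tue (+1)  2060: Thu (+2)  2061: Fri (+1)  2062: Sat (+1)  … (19 more years) …
  2082: Wed (+1)  2083: Thu (+1)  2084: Sat (+2)  2085: Sun (+1) ✓  2086: Mon (+1)
  2087: Tue (+1)  2088: Thu (+2)  2089: Fri (+1)  2090: Sat (+1)  2091: Sun (+1) ✓
  2092: Tue (+2)  2093: Wed (+1)  2094: Thu (+1)  2095: Fri (+1)
Sunday years: 2057, 2063, 2068, 2074, 2085, 2091 — 6 in total.

6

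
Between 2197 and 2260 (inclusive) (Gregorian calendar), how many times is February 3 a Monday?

Track February 3's weekday year by year (advancing +1, or +2 across a Feb 29):
  2197: Fri  2198: Sat (+1)  2199: Sun (+1)  2200: Mon (+1) ✓  2201: Tue (+1)
  2202: Wed (+1)  2203: Thu (+1)  2204: Fri (+1)  2205: Sun (+2)  2206: Mon (+1) ✓
  2207: Tue (+1)  2208: Wed (+1)  2209: Fri (+2)  2210: Sat (+1)  … (36 more years) …
  2247: Wed (+1)  2248: Thu (+1)  2249: Sat (+2)  2250: Sun (+1)  2251: Mon (+1) ✓
  2252: Tue (+1)  2253: Thu (+2)  2254: Fri (+1)  2255: Sat (+1)  2256: Sun (+1)
  2257: Tue (+2)  2258: Wed (+1)  2259: Thu (+1)  2260: Fri (+1)
Monday years: 2200, 2206, 2212, 2217, 2223, 2234, 2240, 2245, 2251 — 9 in total.

9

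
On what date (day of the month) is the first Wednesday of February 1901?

6

February 1, 1901 is a Friday, so the first Wednesday is the 6th.
The first Wednesday is 6 + 0 = 6.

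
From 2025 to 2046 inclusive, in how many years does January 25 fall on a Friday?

Track January 25's weekday year by year (advancing +1, or +2 across a Feb 29):
  2025: Sat  2026: Sun (+1)  2027: Mon (+1)  2028: Tue (+1)  2029: Thu (+2)
  2030: Fri (+1) ✓  2031: Sat (+1)  2032: Sun (+1)  2033: Tue (+2)  2034: Wed (+1)
  2035: Thu (+1)  2036: Fri (+1) ✓  2037: Sun (+2)  2038: Mon (+1)  2039: Tue (+1)
  2040: Wed (+1)  2041: Fri (+2) ✓  2042: Sat (+1)  2043: Sun (+1)  2044: Mon (+1)
  2045: Wed (+2)  2046: Thu (+1)
Friday years: 2030, 2036, 2041 — 3 in total.

3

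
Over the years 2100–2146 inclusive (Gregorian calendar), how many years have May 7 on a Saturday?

8

Track May 7's weekday year by year (advancing +1, or +2 across a Feb 29):
  2100: Fri  2101: Sat (+1) ✓  2102: Sun (+1)  2103: Mon (+1)  2104: Wed (+2)
  2105: Thu (+1)  2106: Fri (+1)  2107: Sat (+1) ✓  2108: Mon (+2)  2109: Tue (+1)
  2110: Wed (+1)  2111: Thu (+1)  2112: Sat (+2) ✓  2113: Sun (+1)  … (19 more years) …
  2133: Thu (+1)  2134: Fri (+1)  2135: Sat (+1) ✓  2136: Mon (+2)  2137: Tue (+1)
  2138: Wed (+1)  2139: Thu (+1)  2140: Sat (+2) ✓  2141: Sun (+1)  2142: Mon (+1)
  2143: Tue (+1)  2144: Thu (+2)  2145: Fri (+1)  2146: Sat (+1) ✓
Saturday years: 2101, 2107, 2112, 2118, 2129, 2135, 2140, 2146 — 8 in total.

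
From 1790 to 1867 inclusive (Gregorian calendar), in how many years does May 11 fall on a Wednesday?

12

Track May 11's weekday year by year (advancing +1, or +2 across a Feb 29):
  1790: Tue  1791: Wed (+1) ✓  1792: Fri (+2)  1793: Sat (+1)  1794: Sun (+1)
  1795: Mon (+1)  1796: Wed (+2) ✓  1797: Thu (+1)  1798: Fri (+1)  1799: Sat (+1)
  1800: Sun (+1)  1801: Mon (+1)  1802: Tue (+1)  1803: Wed (+1) ✓  … (50 more years) …
  1854: Thu (+1)  1855: Fri (+1)  1856: Sun (+2)  1857: Mon (+1)  1858: Tue (+1)
  1859: Wed (+1) ✓  1860: Fri (+2)  1861: Sat (+1)  1862: Sun (+1)  1863: Mon (+1)
  1864: Wed (+2) ✓  1865: Thu (+1)  1866: Fri (+1)  1867: Sat (+1)
Wednesday years: 1791, 1796, 1803, 1808, 1814, 1825, 1831, 1836, 1842, 1853, 1859, 1864 — 12 in total.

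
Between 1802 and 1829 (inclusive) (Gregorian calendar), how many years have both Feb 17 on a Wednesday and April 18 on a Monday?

Check each year's weekday for Feb 17 and April 18:
  1802: Wed/Sun  1803: Thu/Mon  1804: Fri/Wed  1805: Sun/Thu  1806: Mon/Fri  1807: Tue/Sat  1808: Wed/Mon ✓  1809: Fri/Tue  1810: Sat/Wed  1811: Sun/Thu  1812: Mon/Sat  1813: Wed/Sun  1814: Thu/Mon  1815: Fri/Tue  1816: Sat/Thu  1817: Mon/Fri  1818: Tue/Sat  1819: Wed/Sun  1820: Thu/Tue  1821: Sat/Wed  1822: Sun/Thu  1823: Mon/Fri  1824: Tue/Sun  1825: Thu/Mon  1826: Fri/Tue  1827: Sat/Wed  1828: Sun/Fri  1829: Tue/Sat
Both conditions hold in: 1808 — 1.

1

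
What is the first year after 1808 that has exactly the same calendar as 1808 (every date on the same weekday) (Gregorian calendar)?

1836

Two years share a calendar iff Jan 1 falls on the same weekday and both are leap or both are common. 1808: Jan 1 is Friday, leap year.
1809: Jan 1 Sunday, common
1810: Jan 1 Monday, common
1811: Jan 1 Tuesday, common
1812: Jan 1 Wednesday, leap
1813: Jan 1 Friday, common
1814: Jan 1 Saturday, common
1815: Jan 1 Sunday, common
1816: Jan 1 Monday, leap
1817: Jan 1 Wednesday, common
1818: Jan 1 Thursday, common
1819: Jan 1 Friday, common
1820: Jan 1 Saturday, leap
1821: Jan 1 Monday, common
1822: Jan 1 Tuesday, common
1823: Jan 1 Wednesday, common
1824: Jan 1 Thursday, leap
1825: Jan 1 Saturday, common
1826: Jan 1 Sunday, common
1827: Jan 1 Monday, common
1828: Jan 1 Tuesday, leap
1829: Jan 1 Thursday, common
1830: Jan 1 Friday, common
1831: Jan 1 Saturday, common
1832: Jan 1 Sunday, leap
1833: Jan 1 Tuesday, common
1834: Jan 1 Wednesday, common
1835: Jan 1 Thursday, common
1836: Jan 1 Friday, leap
1836 matches on both conditions.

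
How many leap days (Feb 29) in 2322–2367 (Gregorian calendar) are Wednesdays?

Leap years in 2322–2367: 11 of them.
Feb 29 weekday advances by 5 (mod 7) from one leap year to the next four years later (or differs when a century non-leap intervenes).
Leap-day weekdays: 2324:Fri 2328:Wed✓ 2332:Mon 2336:Sat 2340:Thu 2344:Tue 2348:Sun 2352:Fri 2356:Wed✓ 2360:Mon 2364:Sat
Wednesday: 2328, 2356 → 2.

2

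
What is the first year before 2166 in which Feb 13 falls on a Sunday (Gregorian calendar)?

From one year to the next, a fixed date's weekday advances by 1, or by 2 when a Feb 29 lies between the two dates.
2166: February 13 is Thursday.
2165: Wednesday (−1)
2164: Monday (−2)
2163: Sunday (−1)
Feb 13 falls on a Sunday in 2163.

2163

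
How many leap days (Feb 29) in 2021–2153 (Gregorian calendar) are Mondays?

Leap years in 2021–2153: 32 of them.
Feb 29 weekday advances by 5 (mod 7) from one leap year to the next four years later (or differs when a century non-leap intervenes).
Leap-day weekdays: 2024:Thu 2028:Tue 2032:Sun 2036:Fri 2040:Wed 2044:Mon✓ 2048:Sat 2052:Thu 2056:Tue 2060:Sun 2064:Fri 2068:Wed 2072:Mon✓ …(6 more)… 2104:Fri 2108:Wed 2112:Mon✓ 2116:Sat 2120:Thu 2124:Tue 2128:Sun 2132:Fri 2136:Wed 2140:Mon✓ 2144:Sat 2148:Thu 2152:Tue
Monday: 2044, 2072, 2112, 2140 → 4.

4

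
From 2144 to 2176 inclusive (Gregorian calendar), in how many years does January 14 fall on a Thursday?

5

Track January 14's weekday year by year (advancing +1, or +2 across a Feb 29):
  2144: Tue  2145: Thu (+2) ✓  2146: Fri (+1)  2147: Sat (+1)  2148: Sun (+1)
  2149: Tue (+2)  2150: Wed (+1)  2151: Thu (+1) ✓  2152: Fri (+1)  2153: Sun (+2)
  2154: Mon (+1)  2155: Tue (+1)  2156: Wed (+1)  2157: Fri (+2)  … (5 more years) …
  2163: Fri (+1)  2164: Sat (+1)  2165: Mon (+2)  2166: Tue (+1)  2167: Wed (+1)
  2168: Thu (+1) ✓  2169: Sat (+2)  2170: Sun (+1)  2171: Mon (+1)  2172: Tue (+1)
  2173: Thu (+2) ✓  2174: Fri (+1)  2175: Sat (+1)  2176: Sun (+1)
Thursday years: 2145, 2151, 2162, 2168, 2173 — 5 in total.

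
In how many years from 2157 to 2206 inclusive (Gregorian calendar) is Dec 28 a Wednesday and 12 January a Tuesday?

Check each year's weekday for Dec 28 and 12 January:
  2157: Wed/Wed  2158: Thu/Thu  2159: Fri/Fri  2160: Sun/Sat  2161: Mon/Mon  2162: Tue/Tue  2163: Wed/Wed  2164: Fri/Thu  2165: Sat/Sat  2166: Sun/Sun  2167: Mon/Mon  2168: Wed/Tue ✓  2169: Thu/Thu  2170: Fri/Fri  …(22 more)…  2193: Sat/Sat  2194: Sun/Sun  2195: Mon/Mon  2196: Wed/Tue ✓  2197: Thu/Thu  2198: Fri/Fri  2199: Sat/Sat  2200: Sun/Sun  2201: Mon/Mon  2202: Tue/Tue  2203: Wed/Wed  2204: Fri/Thu  2205: Sat/Sat  2206: Sun/Sun
Both conditions hold in: 2168, 2196 — 2.

2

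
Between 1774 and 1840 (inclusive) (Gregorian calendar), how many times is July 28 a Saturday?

10

Track July 28's weekday year by year (advancing +1, or +2 across a Feb 29):
  1774: Thu  1775: Fri (+1)  1776: Sun (+2)  1777: Mon (+1)  1778: Tue (+1)
  1779: Wed (+1)  1780: Fri (+2)  1781: Sat (+1) ✓  1782: Sun (+1)  1783: Mon (+1)
  1784: Wed (+2)  1785: Thu (+1)  1786: Fri (+1)  1787: Sat (+1) ✓  … (39 more years) …
  1827: Sat (+1) ✓  1828: Mon (+2)  1829: Tue (+1)  1830: Wed (+1)  1831: Thu (+1)
  1832: Sat (+2) ✓  1833: Sun (+1)  1834: Mon (+1)  1835: Tue (+1)  1836: Thu (+2)
  1837: Fri (+1)  1838: Sat (+1) ✓  1839: Sun (+1)  1840: Tue (+2)
Saturday years: 1781, 1787, 1792, 1798, 1804, 1810, 1821, 1827, 1832, 1838 — 10 in total.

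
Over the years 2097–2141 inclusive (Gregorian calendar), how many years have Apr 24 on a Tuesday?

Track Apr 24's weekday year by year (advancing +1, or +2 across a Feb 29):
  2097: Wed  2098: Thu (+1)  2099: Fri (+1)  2100: Sat (+1)  2101: Sun (+1)
  2102: Mon (+1)  2103: Tue (+1) ✓  2104: Thu (+2)  2105: Fri (+1)  2106: Sat (+1)
  2107: Sun (+1)  2108: Tue (+2) ✓  2109: Wed (+1)  2110: Thu (+1)  … (17 more years) …
  2128: Sat (+2)  2129: Sun (+1)  2130: Mon (+1)  2131: Tue (+1) ✓  2132: Thu (+2)
  2133: Fri (+1)  2134: Sat (+1)  2135: Sun (+1)  2136: Tue (+2) ✓  2137: Wed (+1)
  2138: Thu (+1)  2139: Fri (+1)  2140: Sun (+2)  2141: Mon (+1)
Tuesday years: 2103, 2108, 2114, 2125, 2131, 2136 — 6 in total.

6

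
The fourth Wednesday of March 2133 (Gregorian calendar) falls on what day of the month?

25

March 1, 2133 is a Sunday, so the first Wednesday is the 4th.
The fourth Wednesday is 4 + 21 = 25.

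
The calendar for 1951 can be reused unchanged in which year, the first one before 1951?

Two years share a calendar iff Jan 1 falls on the same weekday and both are leap or both are common. 1951: Jan 1 is Monday, common year.
1950: Jan 1 Sunday, common
1949: Jan 1 Saturday, common
1948: Jan 1 Thursday, leap
1947: Jan 1 Wednesday, common
1946: Jan 1 Tuesday, common
1945: Jan 1 Monday, common
1945 matches on both conditions.

1945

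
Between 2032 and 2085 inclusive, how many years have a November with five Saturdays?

14

November has 30 days; it has five Saturdays when Saturday falls among the first (month-length − 28) days — i.e. when November 1 is one of Saturday/Friday.
November 1 by year: 2032:Mon 2033:Tue 2034:Wed 2035:Thu 2036:Sat✓ 2037:Sun 2038:Mon 2039:Tue 2040:Thu 2041:Fri✓ 2042:Sat✓ 2043:Sun 2044:Tue 2045:Wed 2046:Thu …(24 more)… 2071:Sun 2072:Tue 2073:Wed 2074:Thu 2075:Fri✓ 2076:Sun 2077:Mon 2078:Tue 2079:Wed 2080:Fri✓ 2081:Sat✓ 2082:Sun 2083:Mon 2084:Wed 2085:Thu
Years with five Saturdays: 2036, 2041, 2042, 2047, 2052, 2053, 2058, 2059, 2064, 2069, 2070, 2075, 2080, 2081 → 14.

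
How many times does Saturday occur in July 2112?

5

July 2112 has 31 days and begins on Friday.
The first Saturday is July 2.
Saturdays fall on 2, 9, 16, 23, 30 — that's 5.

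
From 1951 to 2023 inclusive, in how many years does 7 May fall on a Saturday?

11

Track 7 May's weekday year by year (advancing +1, or +2 across a Feb 29):
  1951: Mon  1952: Wed (+2)  1953: Thu (+1)  1954: Fri (+1)  1955: Sat (+1) ✓
  1956: Mon (+2)  1957: Tue (+1)  1958: Wed (+1)  1959: Thu (+1)  1960: Sat (+2) ✓
  1961: Sun (+1)  1962: Mon (+1)  1963: Tue (+1)  1964: Thu (+2)  … (45 more years) …
  2010: Fri (+1)  2011: Sat (+1) ✓  2012: Mon (+2)  2013: Tue (+1)  2014: Wed (+1)
  2015: Thu (+1)  2016: Sat (+2) ✓  2017: Sun (+1)  2018: Mon (+1)  2019: Tue (+1)
  2020: Thu (+2)  2021: Fri (+1)  2022: Sat (+1) ✓  2023: Sun (+1)
Saturday years: 1955, 1960, 1966, 1977, 1983, 1988, 1994, 2005, 2011, 2016, 2022 — 11 in total.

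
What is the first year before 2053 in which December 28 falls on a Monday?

2048

From one year to the next, a fixed date's weekday advances by 1, or by 2 when a Feb 29 lies between the two dates.
2053: December 28 is Sunday.
2052: Saturday (−1)
2051: Thursday (−2)
2050: Wednesday (−1)
2049: Tuesday (−1)
2048: Monday (−1)
December 28 falls on a Monday in 2048.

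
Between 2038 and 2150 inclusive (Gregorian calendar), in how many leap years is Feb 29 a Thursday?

4

Leap years in 2038–2150: 27 of them.
Feb 29 weekday advances by 5 (mod 7) from one leap year to the next four years later (or differs when a century non-leap intervenes).
Leap-day weekdays: 2040:Wed 2044:Mon 2048:Sat 2052:Thu✓ 2056:Tue 2060:Sun 2064:Fri 2068:Wed 2072:Mon 2076:Sat 2080:Thu✓ 2084:Tue 2088:Sun 2092:Fri 2096:Wed 2104:Fri 2108:Wed 2112:Mon 2116:Sat 2120:Thu✓ 2124:Tue 2128:Sun 2132:Fri 2136:Wed 2140:Mon 2144:Sat 2148:Thu✓
Thursday: 2052, 2080, 2120, 2148 → 4.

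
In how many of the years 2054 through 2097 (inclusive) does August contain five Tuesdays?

19

August has 31 days; it has five Tuesdays when Tuesday falls among the first (month-length − 28) days — i.e. when August 1 is one of Tuesday/Monday/Sunday.
August 1 by year: 2054:Sat 2055:Sun✓ 2056:Tue✓ 2057:Wed 2058:Thu 2059:Fri 2060:Sun✓ 2061:Mon✓ 2062:Tue✓ 2063:Wed 2064:Fri 2065:Sat 2066:Sun✓ 2067:Mon✓ 2068:Wed …(14 more)… 2083:Sun✓ 2084:Tue✓ 2085:Wed 2086:Thu 2087:Fri 2088:Sun✓ 2089:Mon✓ 2090:Tue✓ 2091:Wed 2092:Fri 2093:Sat 2094:Sun✓ 2095:Mon✓ 2096:Wed 2097:Thu
Years with five Tuesdays: 2055, 2056, 2060, 2061, 2062, 2066, 2067, 2072, 2073, 2077, 2078, 2079, 2083, 2084, 2088, 2089, 2090, 2094, 2095 → 19.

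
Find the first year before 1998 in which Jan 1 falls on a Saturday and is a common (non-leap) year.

1994

Jan 1 advances by 2 weekdays after a leap year and by 1 after a common year.
1998: Jan 1 is Thursday.
1997: Wednesday
1996: Monday (leap)
1995: Sunday
1994: Saturday
1994 begins on a Saturday and is a common year.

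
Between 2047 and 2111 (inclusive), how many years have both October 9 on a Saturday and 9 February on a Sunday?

Check each year's weekday for October 9 and 9 February:
  2047: Wed/Sat  2048: Fri/Sun  2049: Sat/Tue  2050: Sun/Wed  2051: Mon/Thu  2052: Wed/Fri  2053: Thu/Sun  2054: Fri/Mon  2055: Sat/Tue  2056: Mon/Wed  2057: Tue/Fri  2058: Wed/Sat  2059: Thu/Sun  2060: Sat/Mon  …(37 more)…  2098: Thu/Sun  2099: Fri/Mon  2100: Sat/Tue  2101: Sun/Wed  2102: Mon/Thu  2103: Tue/Fri  2104: Thu/Sat  2105: Fri/Mon  2106: Sat/Tue  2107: Sun/Wed  2108: Tue/Thu  2109: Wed/Sat  2110: Thu/Sun  2111: Fri/Mon
Both conditions hold in: no year — 0.

0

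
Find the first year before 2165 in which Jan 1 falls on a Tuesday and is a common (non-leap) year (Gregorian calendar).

Jan 1 advances by 2 weekdays after a leap year and by 1 after a common year.
2165: Jan 1 is Tuesday.
2164: Sunday (leap)
2163: Saturday
2162: Friday
2161: Thursday
2160: Tuesday (leap)
2159: Monday
2158: Sunday
2157: Saturday
2156: Thursday (leap)
2155: Wednesday
2154: Tuesday
2154 begins on a Tuesday and is a common year.

2154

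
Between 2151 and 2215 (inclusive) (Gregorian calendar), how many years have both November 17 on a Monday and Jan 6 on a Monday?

7

Check each year's weekday for November 17 and Jan 6:
  2151: Wed/Wed  2152: Fri/Thu  2153: Sat/Sat  2154: Sun/Sun  2155: Mon/Mon ✓  2156: Wed/Tue  2157: Thu/Thu  2158: Fri/Fri  2159: Sat/Sat  2160: Mon/Sun  2161: Tue/Tue  2162: Wed/Wed  2163: Thu/Thu  2164: Sat/Fri  …(37 more)…  2202: Wed/Wed  2203: Thu/Thu  2204: Sat/Fri  2205: Sun/Sun  2206: Mon/Mon ✓  2207: Tue/Tue  2208: Thu/Wed  2209: Fri/Fri  2210: Sat/Sat  2211: Sun/Sun  2212: Tue/Mon  2213: Wed/Wed  2214: Thu/Thu  2215: Fri/Fri
Both conditions hold in: 2155, 2166, 2177, 2183, 2194, 2200, 2206 — 7.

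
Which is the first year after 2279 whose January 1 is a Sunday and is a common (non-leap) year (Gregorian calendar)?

2282

Jan 1 advances by 2 weekdays after a leap year and by 1 after a common year.
2279: Jan 1 is Wednesday.
2280: Thursday (leap)
2281: Saturday
2282: Sunday
2282 begins on a Sunday and is a common year.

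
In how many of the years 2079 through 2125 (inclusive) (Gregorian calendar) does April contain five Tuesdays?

April has 30 days; it has five Tuesdays when Tuesday falls among the first (month-length − 28) days — i.e. when April 1 is one of Tuesday/Monday.
April 1 by year: 2079:Sat 2080:Mon✓ 2081:Tue✓ 2082:Wed 2083:Thu 2084:Sat 2085:Sun 2086:Mon✓ 2087:Tue✓ 2088:Thu 2089:Fri 2090:Sat 2091:Sun 2092:Tue✓ 2093:Wed …(17 more)… 2111:Wed 2112:Fri 2113:Sat 2114:Sun 2115:Mon✓ 2116:Wed 2117:Thu 2118:Fri 2119:Sat 2120:Mon✓ 2121:Tue✓ 2122:Wed 2123:Thu 2124:Sat 2125:Sun
Years with five Tuesdays: 2080, 2081, 2086, 2087, 2092, 2097, 2098, 2104, 2109, 2110, 2115, 2120, 2121 → 13.

13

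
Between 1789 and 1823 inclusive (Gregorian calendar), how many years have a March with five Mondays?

15

March has 31 days; it has five Mondays when Monday falls among the first (month-length − 28) days — i.e. when March 1 is one of Monday/Sunday/Saturday.
March 1 by year: 1789:Sun✓ 1790:Mon✓ 1791:Tue 1792:Thu 1793:Fri 1794:Sat✓ 1795:Sun✓ 1796:Tue 1797:Wed 1798:Thu 1799:Fri 1800:Sat✓ 1801:Sun✓ 1802:Mon✓ 1803:Tue …(5 more)… 1809:Wed 1810:Thu 1811:Fri 1812:Sun✓ 1813:Mon✓ 1814:Tue 1815:Wed 1816:Fri 1817:Sat✓ 1818:Sun✓ 1819:Mon✓ 1820:Wed 1821:Thu 1822:Fri 1823:Sat✓
Years with five Mondays: 1789, 1790, 1794, 1795, 1800, 1801, 1802, 1806, 1807, 1812, 1813, 1817, 1818, 1819, 1823 → 15.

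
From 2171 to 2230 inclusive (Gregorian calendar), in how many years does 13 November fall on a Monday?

8

Track 13 November's weekday year by year (advancing +1, or +2 across a Feb 29):
  2171: Wed  2172: Fri (+2)  2173: Sat (+1)  2174: Sun (+1)  2175: Mon (+1) ✓
  2176: Wed (+2)  2177: Thu (+1)  2178: Fri (+1)  2179: Sat (+1)  2180: Mon (+2) ✓
  2181: Tue (+1)  2182: Wed (+1)  2183: Thu (+1)  2184: Sat (+2)  … (32 more years) …
  2217: Thu (+1)  2218: Fri (+1)  2219: Sat (+1)  2220: Mon (+2) ✓  2221: Tue (+1)
  2222: Wed (+1)  2223: Thu (+1)  2224: Sat (+2)  2225: Sun (+1)  2226: Mon (+1) ✓
  2227: Tue (+1)  2228: Thu (+2)  2229: Fri (+1)  2230: Sat (+1)
Monday years: 2175, 2180, 2186, 2197, 2209, 2215, 2220, 2226 — 8 in total.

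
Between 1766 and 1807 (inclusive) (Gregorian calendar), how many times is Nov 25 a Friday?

6

Track Nov 25's weekday year by year (advancing +1, or +2 across a Feb 29):
  1766: Tue  1767: Wed (+1)  1768: Fri (+2) ✓  1769: Sat (+1)  1770: Sun (+1)
  1771: Mon (+1)  1772: Wed (+2)  1773: Thu (+1)  1774: Fri (+1) ✓  1775: Sat (+1)
  1776: Mon (+2)  1777: Tue (+1)  1778: Wed (+1)  1779: Thu (+1)  … (14 more years) …
  1794: Tue (+1)  1795: Wed (+1)  1796: Fri (+2) ✓  1797: Sat (+1)  1798: Sun (+1)
  1799: Mon (+1)  1800: Tue (+1)  1801: Wed (+1)  1802: Thu (+1)  1803: Fri (+1) ✓
  1804: Sun (+2)  1805: Mon (+1)  1806: Tue (+1)  1807: Wed (+1)
Friday years: 1768, 1774, 1785, 1791, 1796, 1803 — 6 in total.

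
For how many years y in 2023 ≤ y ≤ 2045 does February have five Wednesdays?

1

February has 28 days (29 in leap years); it has five Wednesdays when Wednesday falls among the first (month-length − 28) days — i.e. when February 1 is Wednesday in a leap year (never in a common year).
February 1 by year: 2023:Wed 2024:Thu 2025:Sat 2026:Sun 2027:Mon 2028:Tue 2029:Thu 2030:Fri 2031:Sat 2032:Sun 2033:Tue 2034:Wed 2035:Thu 2036:Fri 2037:Sun 2038:Mon 2039:Tue 2040:Wed✓ 2041:Fri 2042:Sat 2043:Sun 2044:Mon 2045:Wed
Years with five Wednesdays: 2040 → 1.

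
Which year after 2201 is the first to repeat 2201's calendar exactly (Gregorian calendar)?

2207

Two years share a calendar iff Jan 1 falls on the same weekday and both are leap or both are common. 2201: Jan 1 is Thursday, common year.
2202: Jan 1 Friday, common
2203: Jan 1 Saturday, common
2204: Jan 1 Sunday, leap
2205: Jan 1 Tuesday, common
2206: Jan 1 Wednesday, common
2207: Jan 1 Thursday, common
2207 matches on both conditions.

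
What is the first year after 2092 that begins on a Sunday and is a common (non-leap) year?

Jan 1 advances by 2 weekdays after a leap year and by 1 after a common year.
2092: Jan 1 is Tuesday (leap).
2093: Thursday
2094: Friday
2095: Saturday
2096: Sunday (leap)
2097: Tuesday
2098: Wednesday
2099: Thursday
2100: Friday
2101: Saturday
2102: Sunday
2102 begins on a Sunday and is a common year.

2102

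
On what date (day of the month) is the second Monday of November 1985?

November 1, 1985 is a Friday, so the first Monday is the 4th.
The second Monday is 4 + 7 = 11.

11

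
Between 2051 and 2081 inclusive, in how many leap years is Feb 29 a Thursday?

2

Leap years in 2051–2081: 8 of them.
Feb 29 weekday advances by 5 (mod 7) from one leap year to the next four years later (or differs when a century non-leap intervenes).
Leap-day weekdays: 2052:Thu✓ 2056:Tue 2060:Sun 2064:Fri 2068:Wed 2072:Mon 2076:Sat 2080:Thu✓
Thursday: 2052, 2080 → 2.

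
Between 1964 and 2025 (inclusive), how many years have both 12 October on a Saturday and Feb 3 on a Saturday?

3

Check each year's weekday for 12 October and Feb 3:
  1964: Mon/Mon  1965: Tue/Wed  1966: Wed/Thu  1967: Thu/Fri  1968: Sat/Sat ✓  1969: Sun/Mon  1970: Mon/Tue  1971: Tue/Wed  1972: Thu/Thu  1973: Fri/Sat  1974: Sat/Sun  1975: Sun/Mon  1976: Tue/Tue  1977: Wed/Thu  …(34 more)…  2012: Fri/Fri  2013: Sat/Sun  2014: Sun/Mon  2015: Mon/Tue  2016: Wed/Wed  2017: Thu/Fri  2018: Fri/Sat  2019: Sat/Sun  2020: Mon/Mon  2021: Tue/Wed  2022: Wed/Thu  2023: Thu/Fri  2024: Sat/Sat ✓  2025: Sun/Mon
Both conditions hold in: 1968, 1996, 2024 — 3.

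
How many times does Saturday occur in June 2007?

June 2007 has 30 days and begins on Friday.
The first Saturday is June 2.
Saturdays fall on 2, 9, 16, 23, 30 — that's 5.

5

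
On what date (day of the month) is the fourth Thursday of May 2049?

27

May 1, 2049 is a Saturday, so the first Thursday is the 6th.
The fourth Thursday is 6 + 21 = 27.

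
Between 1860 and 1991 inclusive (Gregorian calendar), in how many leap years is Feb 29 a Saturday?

Leap years in 1860–1991: 32 of them.
Feb 29 weekday advances by 5 (mod 7) from one leap year to the next four years later (or differs when a century non-leap intervenes).
Leap-day weekdays: 1860:Wed 1864:Mon 1868:Sat✓ 1872:Thu 1876:Tue 1880:Sun 1884:Fri 1888:Wed 1892:Mon 1896:Sat✓ 1904:Mon 1908:Sat✓ 1912:Thu …(6 more)… 1940:Thu 1944:Tue 1948:Sun 1952:Fri 1956:Wed 1960:Mon 1964:Sat✓ 1968:Thu 1972:Tue 1976:Sun 1980:Fri 1984:Wed 1988:Mon
Saturday: 1868, 1896, 1908, 1936, 1964 → 5.

5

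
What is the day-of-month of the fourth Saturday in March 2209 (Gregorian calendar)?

March 1, 2209 is a Wednesday, so the first Saturday is the 4th.
The fourth Saturday is 4 + 21 = 25.

25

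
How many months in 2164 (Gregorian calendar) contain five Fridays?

A month of length L has five Fridays iff its first Friday is on day ≤ L−28 (so day 1–3 in a 31-day month, 1–2 in a 30-day month, day 1 in a leap February).
Checking each month of 2164: Jan starts Sun (31d); Feb starts Wed (29d); Mar starts Thu (31d) ✓; Apr starts Sun (30d); May starts Tue (31d); Jun starts Fri (30d) ✓; Jul starts Sun (31d); Aug starts Wed (31d) ✓; Sep starts Sat (30d); Oct starts Mon (31d); Nov starts Thu (30d) ✓; Dec starts Sat (31d).
Five-Friday months: March, June, August, November → 4.

4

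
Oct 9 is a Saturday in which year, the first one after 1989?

From one year to the next, a fixed date's weekday advances by 1, or by 2 when a Feb 29 lies between the two dates.
1989: October 9 is Monday.
1990: Tuesday (+1)
1991: Wednesday (+1)
1992: Friday (+2)
1993: Saturday (+1)
Oct 9 falls on a Saturday in 1993.

1993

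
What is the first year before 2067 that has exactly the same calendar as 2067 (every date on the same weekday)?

2061

Two years share a calendar iff Jan 1 falls on the same weekday and both are leap or both are common. 2067: Jan 1 is Saturday, common year.
2066: Jan 1 Friday, common
2065: Jan 1 Thursday, common
2064: Jan 1 Tuesday, leap
2063: Jan 1 Monday, common
2062: Jan 1 Sunday, common
2061: Jan 1 Saturday, common
2061 matches on both conditions.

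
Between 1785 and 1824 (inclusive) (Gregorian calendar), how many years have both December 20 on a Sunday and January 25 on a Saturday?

Check each year's weekday for December 20 and January 25:
  1785: Tue/Tue  1786: Wed/Wed  1787: Thu/Thu  1788: Sat/Fri  1789: Sun/Sun  1790: Mon/Mon  1791: Tue/Tue  1792: Thu/Wed  1793: Fri/Fri  1794: Sat/Sat  1795: Sun/Sun  1796: Tue/Mon  1797: Wed/Wed  1798: Thu/Thu  …(12 more)…  1811: Fri/Fri  1812: Sun/Sat ✓  1813: Mon/Mon  1814: Tue/Tue  1815: Wed/Wed  1816: Fri/Thu  1817: Sat/Sat  1818: Sun/Sun  1819: Mon/Mon  1820: Wed/Tue  1821: Thu/Thu  1822: Fri/Fri  1823: Sat/Sat  1824: Mon/Sun
Both conditions hold in: 1812 — 1.

1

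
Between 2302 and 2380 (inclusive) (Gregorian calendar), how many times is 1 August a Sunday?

11

Track 1 August's weekday year by year (advancing +1, or +2 across a Feb 29):
  2302: Fri  2303: Sat (+1)  2304: Mon (+2)  2305: Tue (+1)  2306: Wed (+1)
  2307: Thu (+1)  2308: Sat (+2)  2309: Sun (+1) ✓  2310: Mon (+1)  2311: Tue (+1)
  2312: Thu (+2)  2313: Fri (+1)  2314: Sat (+1)  2315: Sun (+1) ✓  … (51 more years) …
  2367: Tue (+1)  2368: Thu (+2)  2369: Fri (+1)  2370: Sat (+1)  2371: Sun (+1) ✓
  2372: Tue (+2)  2373: Wed (+1)  2374: Thu (+1)  2375: Fri (+1)  2376: Sun (+2) ✓
  2377: Mon (+1)  2378: Tue (+1)  2379: Wed (+1)  2380: Fri (+2)
Sunday years: 2309, 2315, 2320, 2326, 2337, 2343, 2348, 2354, 2365, 2371, 2376 — 11 in total.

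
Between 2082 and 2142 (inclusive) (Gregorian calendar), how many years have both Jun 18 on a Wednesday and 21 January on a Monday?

3

Check each year's weekday for Jun 18 and 21 January:
  2082: Thu/Wed  2083: Fri/Thu  2084: Sun/Fri  2085: Mon/Sun  2086: Tue/Mon  2087: Wed/Tue  2088: Fri/Wed  2089: Sat/Fri  2090: Sun/Sat  2091: Mon/Sun  2092: Wed/Mon ✓  2093: Thu/Wed  2094: Fri/Thu  2095: Sat/Fri  …(33 more)…  2129: Sat/Fri  2130: Sun/Sat  2131: Mon/Sun  2132: Wed/Mon ✓  2133: Thu/Wed  2134: Fri/Thu  2135: Sat/Fri  2136: Mon/Sat  2137: Tue/Mon  2138: Wed/Tue  2139: Thu/Wed  2140: Sat/Thu  2141: Sun/Sat  2142: Mon/Sun
Both conditions hold in: 2092, 2104, 2132 — 3.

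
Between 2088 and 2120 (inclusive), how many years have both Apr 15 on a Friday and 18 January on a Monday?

1

Check each year's weekday for Apr 15 and 18 January:
  2088: Thu/Sun  2089: Fri/Tue  2090: Sat/Wed  2091: Sun/Thu  2092: Tue/Fri  2093: Wed/Sun  2094: Thu/Mon  2095: Fri/Tue  2096: Sun/Wed  2097: Mon/Fri  2098: Tue/Sat  2099: Wed/Sun  2100: Thu/Mon  2101: Fri/Tue  …(5 more)…  2107: Fri/Tue  2108: Sun/Wed  2109: Mon/Fri  2110: Tue/Sat  2111: Wed/Sun  2112: Fri/Mon ✓  2113: Sat/Wed  2114: Sun/Thu  2115: Mon/Fri  2116: Wed/Sat  2117: Thu/Mon  2118: Fri/Tue  2119: Sat/Wed  2120: Mon/Thu
Both conditions hold in: 2112 — 1.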